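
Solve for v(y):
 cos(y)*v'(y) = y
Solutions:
 v(y) = C1 + Integral(y/cos(y), y)


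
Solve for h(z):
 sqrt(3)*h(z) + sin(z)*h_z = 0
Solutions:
 h(z) = C1*(cos(z) + 1)^(sqrt(3)/2)/(cos(z) - 1)^(sqrt(3)/2)


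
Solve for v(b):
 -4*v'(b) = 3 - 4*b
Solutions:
 v(b) = C1 + b^2/2 - 3*b/4


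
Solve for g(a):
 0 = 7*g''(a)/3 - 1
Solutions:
 g(a) = C1 + C2*a + 3*a^2/14


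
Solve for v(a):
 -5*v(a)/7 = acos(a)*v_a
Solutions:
 v(a) = C1*exp(-5*Integral(1/acos(a), a)/7)


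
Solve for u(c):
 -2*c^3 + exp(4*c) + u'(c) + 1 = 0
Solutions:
 u(c) = C1 + c^4/2 - c - exp(4*c)/4


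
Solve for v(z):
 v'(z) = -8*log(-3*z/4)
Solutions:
 v(z) = C1 - 8*z*log(-z) + 8*z*(-log(3) + 1 + 2*log(2))


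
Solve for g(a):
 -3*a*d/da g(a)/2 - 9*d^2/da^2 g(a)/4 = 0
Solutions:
 g(a) = C1 + C2*erf(sqrt(3)*a/3)


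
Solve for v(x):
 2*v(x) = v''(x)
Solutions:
 v(x) = C1*exp(-sqrt(2)*x) + C2*exp(sqrt(2)*x)


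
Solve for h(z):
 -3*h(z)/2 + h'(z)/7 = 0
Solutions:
 h(z) = C1*exp(21*z/2)


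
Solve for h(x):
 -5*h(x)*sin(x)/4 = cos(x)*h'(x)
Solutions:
 h(x) = C1*cos(x)^(5/4)


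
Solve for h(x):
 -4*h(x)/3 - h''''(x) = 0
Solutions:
 h(x) = (C1*sin(3^(3/4)*x/3) + C2*cos(3^(3/4)*x/3))*exp(-3^(3/4)*x/3) + (C3*sin(3^(3/4)*x/3) + C4*cos(3^(3/4)*x/3))*exp(3^(3/4)*x/3)


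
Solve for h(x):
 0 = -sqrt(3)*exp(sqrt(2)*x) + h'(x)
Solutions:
 h(x) = C1 + sqrt(6)*exp(sqrt(2)*x)/2


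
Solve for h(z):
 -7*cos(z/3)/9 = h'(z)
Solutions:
 h(z) = C1 - 7*sin(z/3)/3


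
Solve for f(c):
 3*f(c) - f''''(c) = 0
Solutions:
 f(c) = C1*exp(-3^(1/4)*c) + C2*exp(3^(1/4)*c) + C3*sin(3^(1/4)*c) + C4*cos(3^(1/4)*c)


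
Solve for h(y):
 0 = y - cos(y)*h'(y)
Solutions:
 h(y) = C1 + Integral(y/cos(y), y)


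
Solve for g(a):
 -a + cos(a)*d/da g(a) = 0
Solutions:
 g(a) = C1 + Integral(a/cos(a), a)


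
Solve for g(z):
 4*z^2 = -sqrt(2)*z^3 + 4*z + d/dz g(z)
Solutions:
 g(z) = C1 + sqrt(2)*z^4/4 + 4*z^3/3 - 2*z^2


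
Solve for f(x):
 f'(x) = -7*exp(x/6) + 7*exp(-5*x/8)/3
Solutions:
 f(x) = C1 - 42*exp(x/6) - 56*exp(-5*x/8)/15


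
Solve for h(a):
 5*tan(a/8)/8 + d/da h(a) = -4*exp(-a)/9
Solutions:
 h(a) = C1 - 5*log(tan(a/8)^2 + 1)/2 + 4*exp(-a)/9


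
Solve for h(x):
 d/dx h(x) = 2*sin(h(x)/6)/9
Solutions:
 -2*x/9 + 3*log(cos(h(x)/6) - 1) - 3*log(cos(h(x)/6) + 1) = C1


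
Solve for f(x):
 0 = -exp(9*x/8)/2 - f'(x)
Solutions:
 f(x) = C1 - 4*exp(9*x/8)/9


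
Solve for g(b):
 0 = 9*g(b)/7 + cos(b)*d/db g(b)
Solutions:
 g(b) = C1*(sin(b) - 1)^(9/14)/(sin(b) + 1)^(9/14)


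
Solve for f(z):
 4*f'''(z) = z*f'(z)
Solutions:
 f(z) = C1 + Integral(C2*airyai(2^(1/3)*z/2) + C3*airybi(2^(1/3)*z/2), z)


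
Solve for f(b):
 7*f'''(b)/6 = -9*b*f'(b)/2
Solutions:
 f(b) = C1 + Integral(C2*airyai(-3*7^(2/3)*b/7) + C3*airybi(-3*7^(2/3)*b/7), b)


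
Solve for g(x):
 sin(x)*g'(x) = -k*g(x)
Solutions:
 g(x) = C1*exp(k*(-log(cos(x) - 1) + log(cos(x) + 1))/2)


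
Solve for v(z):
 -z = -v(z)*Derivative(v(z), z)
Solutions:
 v(z) = -sqrt(C1 + z^2)
 v(z) = sqrt(C1 + z^2)


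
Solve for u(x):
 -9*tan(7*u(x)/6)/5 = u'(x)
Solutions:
 u(x) = -6*asin(C1*exp(-21*x/10))/7 + 6*pi/7
 u(x) = 6*asin(C1*exp(-21*x/10))/7


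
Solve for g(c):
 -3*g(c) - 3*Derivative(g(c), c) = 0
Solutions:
 g(c) = C1*exp(-c)


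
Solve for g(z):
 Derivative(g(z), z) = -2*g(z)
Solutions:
 g(z) = C1*exp(-2*z)


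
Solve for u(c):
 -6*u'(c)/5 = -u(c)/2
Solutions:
 u(c) = C1*exp(5*c/12)


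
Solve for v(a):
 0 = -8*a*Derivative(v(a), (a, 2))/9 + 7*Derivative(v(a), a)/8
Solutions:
 v(a) = C1 + C2*a^(127/64)


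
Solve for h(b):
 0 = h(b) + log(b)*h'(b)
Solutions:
 h(b) = C1*exp(-li(b))


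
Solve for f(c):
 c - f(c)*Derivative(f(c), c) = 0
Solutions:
 f(c) = -sqrt(C1 + c^2)
 f(c) = sqrt(C1 + c^2)


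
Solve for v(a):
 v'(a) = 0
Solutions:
 v(a) = C1


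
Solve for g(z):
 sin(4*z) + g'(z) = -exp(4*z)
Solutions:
 g(z) = C1 - exp(4*z)/4 + cos(4*z)/4


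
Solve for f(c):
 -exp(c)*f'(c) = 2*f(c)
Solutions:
 f(c) = C1*exp(2*exp(-c))


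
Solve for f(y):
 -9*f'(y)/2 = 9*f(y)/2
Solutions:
 f(y) = C1*exp(-y)


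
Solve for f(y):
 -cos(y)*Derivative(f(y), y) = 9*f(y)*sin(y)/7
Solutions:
 f(y) = C1*cos(y)^(9/7)


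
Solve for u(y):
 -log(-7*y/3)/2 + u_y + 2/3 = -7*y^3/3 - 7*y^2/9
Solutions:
 u(y) = C1 - 7*y^4/12 - 7*y^3/27 + y*log(-y)/2 + y*(-7 - 3*log(3) + 3*log(7))/6


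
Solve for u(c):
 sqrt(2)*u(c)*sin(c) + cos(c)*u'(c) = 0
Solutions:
 u(c) = C1*cos(c)^(sqrt(2))


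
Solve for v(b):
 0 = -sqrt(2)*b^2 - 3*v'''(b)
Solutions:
 v(b) = C1 + C2*b + C3*b^2 - sqrt(2)*b^5/180


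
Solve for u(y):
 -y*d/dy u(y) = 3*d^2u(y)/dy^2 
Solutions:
 u(y) = C1 + C2*erf(sqrt(6)*y/6)


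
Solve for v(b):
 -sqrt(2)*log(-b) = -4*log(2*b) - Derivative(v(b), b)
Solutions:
 v(b) = C1 - b*(4 - sqrt(2))*log(b) + b*(-4*log(2) - sqrt(2) + 4 + sqrt(2)*I*pi)


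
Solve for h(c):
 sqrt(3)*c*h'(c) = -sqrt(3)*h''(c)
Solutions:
 h(c) = C1 + C2*erf(sqrt(2)*c/2)


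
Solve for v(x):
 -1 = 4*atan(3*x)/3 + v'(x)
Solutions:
 v(x) = C1 - 4*x*atan(3*x)/3 - x + 2*log(9*x^2 + 1)/9


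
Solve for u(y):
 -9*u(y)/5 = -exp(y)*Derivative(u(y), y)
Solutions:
 u(y) = C1*exp(-9*exp(-y)/5)


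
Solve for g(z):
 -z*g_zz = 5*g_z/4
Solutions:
 g(z) = C1 + C2/z^(1/4)


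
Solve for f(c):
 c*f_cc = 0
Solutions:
 f(c) = C1 + C2*c


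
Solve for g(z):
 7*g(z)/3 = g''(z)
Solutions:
 g(z) = C1*exp(-sqrt(21)*z/3) + C2*exp(sqrt(21)*z/3)


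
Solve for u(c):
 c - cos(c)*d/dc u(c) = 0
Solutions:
 u(c) = C1 + Integral(c/cos(c), c)


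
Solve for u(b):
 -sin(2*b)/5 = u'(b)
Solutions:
 u(b) = C1 + cos(2*b)/10


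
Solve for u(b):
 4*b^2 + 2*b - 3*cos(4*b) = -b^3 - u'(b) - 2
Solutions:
 u(b) = C1 - b^4/4 - 4*b^3/3 - b^2 - 2*b + 3*sin(4*b)/4


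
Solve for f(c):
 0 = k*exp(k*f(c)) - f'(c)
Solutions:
 f(c) = Piecewise((log(-1/(C1*k + c*k^2))/k, Ne(k, 0)), (nan, True))
 f(c) = Piecewise((C1 + c*k, Eq(k, 0)), (nan, True))


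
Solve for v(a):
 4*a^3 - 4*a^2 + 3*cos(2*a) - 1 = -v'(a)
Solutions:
 v(a) = C1 - a^4 + 4*a^3/3 + a - 3*sin(2*a)/2


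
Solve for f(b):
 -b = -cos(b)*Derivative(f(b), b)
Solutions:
 f(b) = C1 + Integral(b/cos(b), b)


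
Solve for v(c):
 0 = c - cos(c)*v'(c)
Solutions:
 v(c) = C1 + Integral(c/cos(c), c)


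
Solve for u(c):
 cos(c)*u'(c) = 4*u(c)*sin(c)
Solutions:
 u(c) = C1/cos(c)^4


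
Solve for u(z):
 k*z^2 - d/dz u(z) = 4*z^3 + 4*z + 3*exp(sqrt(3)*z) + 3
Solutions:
 u(z) = C1 + k*z^3/3 - z^4 - 2*z^2 - 3*z - sqrt(3)*exp(sqrt(3)*z)


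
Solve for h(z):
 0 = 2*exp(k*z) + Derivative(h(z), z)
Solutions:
 h(z) = C1 - 2*exp(k*z)/k


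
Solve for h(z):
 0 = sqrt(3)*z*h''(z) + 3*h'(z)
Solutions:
 h(z) = C1 + C2*z^(1 - sqrt(3))


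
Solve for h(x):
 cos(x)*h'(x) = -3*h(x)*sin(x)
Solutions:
 h(x) = C1*cos(x)^3


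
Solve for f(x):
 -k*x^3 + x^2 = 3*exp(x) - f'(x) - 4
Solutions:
 f(x) = C1 + k*x^4/4 - x^3/3 - 4*x + 3*exp(x)


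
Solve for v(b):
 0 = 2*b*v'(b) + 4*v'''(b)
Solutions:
 v(b) = C1 + Integral(C2*airyai(-2^(2/3)*b/2) + C3*airybi(-2^(2/3)*b/2), b)


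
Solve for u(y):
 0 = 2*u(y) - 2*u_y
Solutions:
 u(y) = C1*exp(y)


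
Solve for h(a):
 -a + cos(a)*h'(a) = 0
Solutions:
 h(a) = C1 + Integral(a/cos(a), a)


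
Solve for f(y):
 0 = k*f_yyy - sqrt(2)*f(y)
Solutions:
 f(y) = C1*exp(2^(1/6)*y*(1/k)^(1/3)) + C2*exp(2^(1/6)*y*(-1 + sqrt(3)*I)*(1/k)^(1/3)/2) + C3*exp(-2^(1/6)*y*(1 + sqrt(3)*I)*(1/k)^(1/3)/2)


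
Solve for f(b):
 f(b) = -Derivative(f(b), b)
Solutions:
 f(b) = C1*exp(-b)


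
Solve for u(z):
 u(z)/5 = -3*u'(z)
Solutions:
 u(z) = C1*exp(-z/15)


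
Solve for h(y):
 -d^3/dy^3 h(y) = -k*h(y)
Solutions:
 h(y) = C1*exp(k^(1/3)*y) + C2*exp(k^(1/3)*y*(-1 + sqrt(3)*I)/2) + C3*exp(-k^(1/3)*y*(1 + sqrt(3)*I)/2)


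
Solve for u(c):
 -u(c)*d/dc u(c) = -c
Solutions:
 u(c) = -sqrt(C1 + c^2)
 u(c) = sqrt(C1 + c^2)


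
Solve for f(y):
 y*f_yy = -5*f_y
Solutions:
 f(y) = C1 + C2/y^4


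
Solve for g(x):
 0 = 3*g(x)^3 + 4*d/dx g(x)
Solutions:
 g(x) = -sqrt(2)*sqrt(-1/(C1 - 3*x))
 g(x) = sqrt(2)*sqrt(-1/(C1 - 3*x))


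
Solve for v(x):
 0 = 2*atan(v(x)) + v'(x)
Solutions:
 Integral(1/atan(_y), (_y, v(x))) = C1 - 2*x


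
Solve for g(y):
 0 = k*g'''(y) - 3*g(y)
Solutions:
 g(y) = C1*exp(3^(1/3)*y*(1/k)^(1/3)) + C2*exp(y*(-3^(1/3) + 3^(5/6)*I)*(1/k)^(1/3)/2) + C3*exp(-y*(3^(1/3) + 3^(5/6)*I)*(1/k)^(1/3)/2)


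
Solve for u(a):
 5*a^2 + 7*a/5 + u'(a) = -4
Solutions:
 u(a) = C1 - 5*a^3/3 - 7*a^2/10 - 4*a


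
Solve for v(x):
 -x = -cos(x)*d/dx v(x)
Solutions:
 v(x) = C1 + Integral(x/cos(x), x)


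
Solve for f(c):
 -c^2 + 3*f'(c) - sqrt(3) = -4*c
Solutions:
 f(c) = C1 + c^3/9 - 2*c^2/3 + sqrt(3)*c/3


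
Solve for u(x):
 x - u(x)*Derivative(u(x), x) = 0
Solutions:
 u(x) = -sqrt(C1 + x^2)
 u(x) = sqrt(C1 + x^2)


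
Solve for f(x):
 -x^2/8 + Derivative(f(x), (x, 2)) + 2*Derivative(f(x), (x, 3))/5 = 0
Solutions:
 f(x) = C1 + C2*x + C3*exp(-5*x/2) + x^4/96 - x^3/60 + x^2/50


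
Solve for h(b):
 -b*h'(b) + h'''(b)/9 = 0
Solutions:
 h(b) = C1 + Integral(C2*airyai(3^(2/3)*b) + C3*airybi(3^(2/3)*b), b)


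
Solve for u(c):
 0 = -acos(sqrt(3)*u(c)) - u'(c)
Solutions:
 Integral(1/acos(sqrt(3)*_y), (_y, u(c))) = C1 - c


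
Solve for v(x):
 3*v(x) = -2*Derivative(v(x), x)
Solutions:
 v(x) = C1*exp(-3*x/2)


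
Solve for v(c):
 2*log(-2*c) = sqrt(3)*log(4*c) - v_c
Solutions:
 v(c) = C1 + c*(-2 + sqrt(3))*log(c) + c*(-sqrt(3) - 2*log(2) + 2 + 2*sqrt(3)*log(2) - 2*I*pi)


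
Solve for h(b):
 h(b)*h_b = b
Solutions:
 h(b) = -sqrt(C1 + b^2)
 h(b) = sqrt(C1 + b^2)


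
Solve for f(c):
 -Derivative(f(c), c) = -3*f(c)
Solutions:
 f(c) = C1*exp(3*c)


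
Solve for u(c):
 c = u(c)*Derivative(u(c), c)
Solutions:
 u(c) = -sqrt(C1 + c^2)
 u(c) = sqrt(C1 + c^2)


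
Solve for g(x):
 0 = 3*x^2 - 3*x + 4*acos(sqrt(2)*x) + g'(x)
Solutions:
 g(x) = C1 - x^3 + 3*x^2/2 - 4*x*acos(sqrt(2)*x) + 2*sqrt(2)*sqrt(1 - 2*x^2)


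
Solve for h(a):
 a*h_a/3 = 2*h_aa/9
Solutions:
 h(a) = C1 + C2*erfi(sqrt(3)*a/2)


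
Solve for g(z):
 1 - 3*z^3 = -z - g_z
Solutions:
 g(z) = C1 + 3*z^4/4 - z^2/2 - z


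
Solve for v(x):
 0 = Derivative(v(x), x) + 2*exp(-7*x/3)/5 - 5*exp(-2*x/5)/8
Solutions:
 v(x) = C1 + 6*exp(-7*x/3)/35 - 25*exp(-2*x/5)/16


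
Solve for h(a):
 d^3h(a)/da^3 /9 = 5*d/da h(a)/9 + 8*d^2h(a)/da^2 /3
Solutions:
 h(a) = C1 + C2*exp(a*(12 - sqrt(149))) + C3*exp(a*(12 + sqrt(149)))


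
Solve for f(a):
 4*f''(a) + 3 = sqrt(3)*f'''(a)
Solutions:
 f(a) = C1 + C2*a + C3*exp(4*sqrt(3)*a/3) - 3*a^2/8


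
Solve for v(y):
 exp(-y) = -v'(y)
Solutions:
 v(y) = C1 + exp(-y)


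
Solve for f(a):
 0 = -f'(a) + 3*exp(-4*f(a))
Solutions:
 f(a) = log(-I*(C1 + 12*a)^(1/4))
 f(a) = log(I*(C1 + 12*a)^(1/4))
 f(a) = log(-(C1 + 12*a)^(1/4))
 f(a) = log(C1 + 12*a)/4


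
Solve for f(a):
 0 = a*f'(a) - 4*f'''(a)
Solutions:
 f(a) = C1 + Integral(C2*airyai(2^(1/3)*a/2) + C3*airybi(2^(1/3)*a/2), a)


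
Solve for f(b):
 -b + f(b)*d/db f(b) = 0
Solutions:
 f(b) = -sqrt(C1 + b^2)
 f(b) = sqrt(C1 + b^2)


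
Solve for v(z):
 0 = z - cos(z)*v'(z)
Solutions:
 v(z) = C1 + Integral(z/cos(z), z)


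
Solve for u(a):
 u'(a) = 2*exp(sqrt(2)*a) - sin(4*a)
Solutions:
 u(a) = C1 + sqrt(2)*exp(sqrt(2)*a) + cos(4*a)/4


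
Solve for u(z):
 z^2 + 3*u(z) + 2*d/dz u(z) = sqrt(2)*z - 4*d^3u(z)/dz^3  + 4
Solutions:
 u(z) = C1*exp(-3^(1/3)*z*(-(27 + sqrt(753))^(1/3) + 2*3^(1/3)/(27 + sqrt(753))^(1/3))/12)*sin(3^(1/6)*z*(6/(27 + sqrt(753))^(1/3) + 3^(2/3)*(27 + sqrt(753))^(1/3))/12) + C2*exp(-3^(1/3)*z*(-(27 + sqrt(753))^(1/3) + 2*3^(1/3)/(27 + sqrt(753))^(1/3))/12)*cos(3^(1/6)*z*(6/(27 + sqrt(753))^(1/3) + 3^(2/3)*(27 + sqrt(753))^(1/3))/12) + C3*exp(3^(1/3)*z*(-(27 + sqrt(753))^(1/3) + 2*3^(1/3)/(27 + sqrt(753))^(1/3))/6) - z^2/3 + 4*z/9 + sqrt(2)*z/3 - 2*sqrt(2)/9 + 28/27


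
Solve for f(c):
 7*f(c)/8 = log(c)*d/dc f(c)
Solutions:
 f(c) = C1*exp(7*li(c)/8)


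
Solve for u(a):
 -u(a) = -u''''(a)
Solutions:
 u(a) = C1*exp(-a) + C2*exp(a) + C3*sin(a) + C4*cos(a)


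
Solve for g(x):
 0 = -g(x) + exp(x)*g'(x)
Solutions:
 g(x) = C1*exp(-exp(-x))


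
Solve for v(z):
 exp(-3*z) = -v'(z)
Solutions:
 v(z) = C1 + exp(-3*z)/3


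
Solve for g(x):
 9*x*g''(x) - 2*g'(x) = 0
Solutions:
 g(x) = C1 + C2*x^(11/9)


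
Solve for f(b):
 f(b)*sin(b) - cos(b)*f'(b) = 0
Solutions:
 f(b) = C1/cos(b)


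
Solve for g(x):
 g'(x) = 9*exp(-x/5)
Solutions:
 g(x) = C1 - 45*exp(-x/5)


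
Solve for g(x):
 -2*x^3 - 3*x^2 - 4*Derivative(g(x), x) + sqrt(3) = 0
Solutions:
 g(x) = C1 - x^4/8 - x^3/4 + sqrt(3)*x/4


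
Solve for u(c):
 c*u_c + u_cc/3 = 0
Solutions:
 u(c) = C1 + C2*erf(sqrt(6)*c/2)


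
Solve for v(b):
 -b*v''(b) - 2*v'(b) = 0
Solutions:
 v(b) = C1 + C2/b


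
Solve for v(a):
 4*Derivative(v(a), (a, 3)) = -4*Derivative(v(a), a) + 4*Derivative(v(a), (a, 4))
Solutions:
 v(a) = C1 + C2*exp(a*(-2^(2/3)*(3*sqrt(93) + 29)^(1/3) - 2*2^(1/3)/(3*sqrt(93) + 29)^(1/3) + 4)/12)*sin(2^(1/3)*sqrt(3)*a*(-2^(1/3)*(3*sqrt(93) + 29)^(1/3) + 2/(3*sqrt(93) + 29)^(1/3))/12) + C3*exp(a*(-2^(2/3)*(3*sqrt(93) + 29)^(1/3) - 2*2^(1/3)/(3*sqrt(93) + 29)^(1/3) + 4)/12)*cos(2^(1/3)*sqrt(3)*a*(-2^(1/3)*(3*sqrt(93) + 29)^(1/3) + 2/(3*sqrt(93) + 29)^(1/3))/12) + C4*exp(a*(2*2^(1/3)/(3*sqrt(93) + 29)^(1/3) + 2 + 2^(2/3)*(3*sqrt(93) + 29)^(1/3))/6)


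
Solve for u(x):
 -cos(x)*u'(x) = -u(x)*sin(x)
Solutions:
 u(x) = C1/cos(x)


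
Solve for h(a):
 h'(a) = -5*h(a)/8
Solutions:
 h(a) = C1*exp(-5*a/8)


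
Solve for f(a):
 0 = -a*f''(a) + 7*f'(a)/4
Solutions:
 f(a) = C1 + C2*a^(11/4)


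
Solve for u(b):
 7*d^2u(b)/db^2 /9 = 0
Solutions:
 u(b) = C1 + C2*b


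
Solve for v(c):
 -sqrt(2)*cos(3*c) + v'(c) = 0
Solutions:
 v(c) = C1 + sqrt(2)*sin(3*c)/3


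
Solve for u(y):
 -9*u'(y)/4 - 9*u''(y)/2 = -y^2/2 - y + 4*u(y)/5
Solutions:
 u(y) = 5*y^2/8 - 145*y/64 + (C1*sin(sqrt(415)*y/60) + C2*cos(sqrt(415)*y/60))*exp(-y/4) - 675/1024


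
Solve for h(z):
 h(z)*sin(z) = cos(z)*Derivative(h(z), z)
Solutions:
 h(z) = C1/cos(z)


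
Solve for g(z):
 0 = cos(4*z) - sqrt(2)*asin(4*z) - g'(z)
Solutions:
 g(z) = C1 - sqrt(2)*(z*asin(4*z) + sqrt(1 - 16*z^2)/4) + sin(4*z)/4


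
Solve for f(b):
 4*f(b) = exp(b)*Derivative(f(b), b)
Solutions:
 f(b) = C1*exp(-4*exp(-b))


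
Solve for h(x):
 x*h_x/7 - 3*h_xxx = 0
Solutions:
 h(x) = C1 + Integral(C2*airyai(21^(2/3)*x/21) + C3*airybi(21^(2/3)*x/21), x)


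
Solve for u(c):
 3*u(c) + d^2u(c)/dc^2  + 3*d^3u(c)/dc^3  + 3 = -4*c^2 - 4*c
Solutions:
 u(c) = C1*exp(c*(-4 + 2*2^(1/3)/(27*sqrt(733) + 731)^(1/3) + 2^(2/3)*(27*sqrt(733) + 731)^(1/3))/36)*sin(2^(1/3)*sqrt(3)*c*(-2^(1/3)*(27*sqrt(733) + 731)^(1/3) + 2/(27*sqrt(733) + 731)^(1/3))/36) + C2*exp(c*(-4 + 2*2^(1/3)/(27*sqrt(733) + 731)^(1/3) + 2^(2/3)*(27*sqrt(733) + 731)^(1/3))/36)*cos(2^(1/3)*sqrt(3)*c*(-2^(1/3)*(27*sqrt(733) + 731)^(1/3) + 2/(27*sqrt(733) + 731)^(1/3))/36) + C3*exp(-c*(2*2^(1/3)/(27*sqrt(733) + 731)^(1/3) + 2 + 2^(2/3)*(27*sqrt(733) + 731)^(1/3))/18) - 4*c^2/3 - 4*c/3 - 1/9


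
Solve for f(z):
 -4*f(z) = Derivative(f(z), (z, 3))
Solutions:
 f(z) = C3*exp(-2^(2/3)*z) + (C1*sin(2^(2/3)*sqrt(3)*z/2) + C2*cos(2^(2/3)*sqrt(3)*z/2))*exp(2^(2/3)*z/2)


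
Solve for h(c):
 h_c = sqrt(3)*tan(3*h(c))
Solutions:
 h(c) = -asin(C1*exp(3*sqrt(3)*c))/3 + pi/3
 h(c) = asin(C1*exp(3*sqrt(3)*c))/3


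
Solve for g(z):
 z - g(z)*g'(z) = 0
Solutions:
 g(z) = -sqrt(C1 + z^2)
 g(z) = sqrt(C1 + z^2)


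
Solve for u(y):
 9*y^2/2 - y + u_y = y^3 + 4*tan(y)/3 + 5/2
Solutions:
 u(y) = C1 + y^4/4 - 3*y^3/2 + y^2/2 + 5*y/2 - 4*log(cos(y))/3


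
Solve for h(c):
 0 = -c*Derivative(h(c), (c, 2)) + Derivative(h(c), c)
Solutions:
 h(c) = C1 + C2*c^2


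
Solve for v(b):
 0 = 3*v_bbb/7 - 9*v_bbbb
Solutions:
 v(b) = C1 + C2*b + C3*b^2 + C4*exp(b/21)


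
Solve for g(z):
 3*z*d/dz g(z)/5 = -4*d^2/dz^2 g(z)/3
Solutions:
 g(z) = C1 + C2*erf(3*sqrt(10)*z/20)


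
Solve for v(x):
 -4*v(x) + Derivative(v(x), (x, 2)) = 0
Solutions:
 v(x) = C1*exp(-2*x) + C2*exp(2*x)


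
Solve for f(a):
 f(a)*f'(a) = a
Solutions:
 f(a) = -sqrt(C1 + a^2)
 f(a) = sqrt(C1 + a^2)


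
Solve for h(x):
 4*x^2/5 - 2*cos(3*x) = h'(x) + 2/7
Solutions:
 h(x) = C1 + 4*x^3/15 - 2*x/7 - 2*sin(3*x)/3


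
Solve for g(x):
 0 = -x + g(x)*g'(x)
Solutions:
 g(x) = -sqrt(C1 + x^2)
 g(x) = sqrt(C1 + x^2)


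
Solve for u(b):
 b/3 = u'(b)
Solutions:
 u(b) = C1 + b^2/6


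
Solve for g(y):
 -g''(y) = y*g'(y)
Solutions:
 g(y) = C1 + C2*erf(sqrt(2)*y/2)


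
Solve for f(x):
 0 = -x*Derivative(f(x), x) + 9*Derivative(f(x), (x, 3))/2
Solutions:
 f(x) = C1 + Integral(C2*airyai(6^(1/3)*x/3) + C3*airybi(6^(1/3)*x/3), x)


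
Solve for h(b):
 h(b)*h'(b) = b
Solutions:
 h(b) = -sqrt(C1 + b^2)
 h(b) = sqrt(C1 + b^2)


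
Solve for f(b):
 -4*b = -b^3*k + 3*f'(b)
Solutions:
 f(b) = C1 + b^4*k/12 - 2*b^2/3


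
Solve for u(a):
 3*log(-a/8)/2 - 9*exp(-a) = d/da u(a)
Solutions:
 u(a) = C1 + 3*a*log(-a)/2 + 3*a*(-3*log(2) - 1)/2 + 9*exp(-a)


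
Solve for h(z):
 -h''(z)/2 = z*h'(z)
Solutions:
 h(z) = C1 + C2*erf(z)


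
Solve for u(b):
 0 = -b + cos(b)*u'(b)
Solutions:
 u(b) = C1 + Integral(b/cos(b), b)


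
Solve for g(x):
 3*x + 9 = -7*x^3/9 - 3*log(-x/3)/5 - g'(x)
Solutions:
 g(x) = C1 - 7*x^4/36 - 3*x^2/2 - 3*x*log(-x)/5 + 3*x*(-14 + log(3))/5


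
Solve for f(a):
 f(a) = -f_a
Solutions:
 f(a) = C1*exp(-a)


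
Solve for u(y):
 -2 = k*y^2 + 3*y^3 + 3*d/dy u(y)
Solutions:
 u(y) = C1 - k*y^3/9 - y^4/4 - 2*y/3


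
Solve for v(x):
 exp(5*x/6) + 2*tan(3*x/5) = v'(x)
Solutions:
 v(x) = C1 + 6*exp(5*x/6)/5 - 10*log(cos(3*x/5))/3


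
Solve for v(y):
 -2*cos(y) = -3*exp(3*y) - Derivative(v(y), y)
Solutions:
 v(y) = C1 - exp(3*y) + 2*sin(y)


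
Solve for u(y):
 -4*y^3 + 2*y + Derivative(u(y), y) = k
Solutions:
 u(y) = C1 + k*y + y^4 - y^2


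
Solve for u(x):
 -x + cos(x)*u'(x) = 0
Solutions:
 u(x) = C1 + Integral(x/cos(x), x)


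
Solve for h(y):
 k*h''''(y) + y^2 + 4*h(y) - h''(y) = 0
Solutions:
 h(y) = C1*exp(-sqrt(2)*y*sqrt((1 - sqrt(1 - 16*k))/k)/2) + C2*exp(sqrt(2)*y*sqrt((1 - sqrt(1 - 16*k))/k)/2) + C3*exp(-sqrt(2)*y*sqrt((sqrt(1 - 16*k) + 1)/k)/2) + C4*exp(sqrt(2)*y*sqrt((sqrt(1 - 16*k) + 1)/k)/2) - y^2/4 - 1/8


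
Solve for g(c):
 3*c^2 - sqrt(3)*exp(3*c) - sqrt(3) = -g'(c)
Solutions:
 g(c) = C1 - c^3 + sqrt(3)*c + sqrt(3)*exp(3*c)/3


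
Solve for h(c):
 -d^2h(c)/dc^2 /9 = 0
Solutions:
 h(c) = C1 + C2*c


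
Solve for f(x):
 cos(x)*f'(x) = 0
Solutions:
 f(x) = C1


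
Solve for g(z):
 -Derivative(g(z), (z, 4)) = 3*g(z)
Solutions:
 g(z) = (C1*sin(sqrt(2)*3^(1/4)*z/2) + C2*cos(sqrt(2)*3^(1/4)*z/2))*exp(-sqrt(2)*3^(1/4)*z/2) + (C3*sin(sqrt(2)*3^(1/4)*z/2) + C4*cos(sqrt(2)*3^(1/4)*z/2))*exp(sqrt(2)*3^(1/4)*z/2)


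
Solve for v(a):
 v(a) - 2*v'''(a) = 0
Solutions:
 v(a) = C3*exp(2^(2/3)*a/2) + (C1*sin(2^(2/3)*sqrt(3)*a/4) + C2*cos(2^(2/3)*sqrt(3)*a/4))*exp(-2^(2/3)*a/4)


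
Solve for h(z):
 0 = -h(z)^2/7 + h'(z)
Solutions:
 h(z) = -7/(C1 + z)


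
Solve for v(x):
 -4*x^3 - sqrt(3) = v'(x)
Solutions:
 v(x) = C1 - x^4 - sqrt(3)*x


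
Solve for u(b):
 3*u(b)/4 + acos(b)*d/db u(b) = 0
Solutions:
 u(b) = C1*exp(-3*Integral(1/acos(b), b)/4)


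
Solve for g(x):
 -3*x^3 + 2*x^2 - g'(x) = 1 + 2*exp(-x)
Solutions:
 g(x) = C1 - 3*x^4/4 + 2*x^3/3 - x + 2*exp(-x)


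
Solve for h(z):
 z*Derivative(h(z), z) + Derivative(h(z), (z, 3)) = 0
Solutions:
 h(z) = C1 + Integral(C2*airyai(-z) + C3*airybi(-z), z)


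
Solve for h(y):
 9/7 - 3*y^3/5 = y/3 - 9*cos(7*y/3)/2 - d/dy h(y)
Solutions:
 h(y) = C1 + 3*y^4/20 + y^2/6 - 9*y/7 - 27*sin(7*y/3)/14


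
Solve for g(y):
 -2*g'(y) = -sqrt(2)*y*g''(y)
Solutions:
 g(y) = C1 + C2*y^(1 + sqrt(2))


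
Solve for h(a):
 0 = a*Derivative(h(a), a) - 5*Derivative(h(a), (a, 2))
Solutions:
 h(a) = C1 + C2*erfi(sqrt(10)*a/10)


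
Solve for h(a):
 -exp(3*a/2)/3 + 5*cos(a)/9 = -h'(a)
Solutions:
 h(a) = C1 + 2*exp(3*a/2)/9 - 5*sin(a)/9


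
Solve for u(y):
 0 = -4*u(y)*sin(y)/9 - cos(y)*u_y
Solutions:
 u(y) = C1*cos(y)^(4/9)


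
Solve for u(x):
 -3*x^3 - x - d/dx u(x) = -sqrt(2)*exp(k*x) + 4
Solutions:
 u(x) = C1 - 3*x^4/4 - x^2/2 - 4*x + sqrt(2)*exp(k*x)/k


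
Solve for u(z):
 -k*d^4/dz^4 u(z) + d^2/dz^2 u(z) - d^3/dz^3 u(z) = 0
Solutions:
 u(z) = C1 + C2*z + C3*exp(z*(sqrt(4*k + 1) - 1)/(2*k)) + C4*exp(-z*(sqrt(4*k + 1) + 1)/(2*k))


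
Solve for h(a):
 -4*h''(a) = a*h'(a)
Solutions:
 h(a) = C1 + C2*erf(sqrt(2)*a/4)


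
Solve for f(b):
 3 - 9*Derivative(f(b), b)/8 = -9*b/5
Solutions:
 f(b) = C1 + 4*b^2/5 + 8*b/3


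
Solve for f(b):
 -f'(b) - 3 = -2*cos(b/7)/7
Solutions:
 f(b) = C1 - 3*b + 2*sin(b/7)


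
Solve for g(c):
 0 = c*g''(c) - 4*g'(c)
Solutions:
 g(c) = C1 + C2*c^5


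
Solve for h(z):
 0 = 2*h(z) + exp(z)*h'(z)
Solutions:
 h(z) = C1*exp(2*exp(-z))


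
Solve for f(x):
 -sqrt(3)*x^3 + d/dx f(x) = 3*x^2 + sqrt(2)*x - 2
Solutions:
 f(x) = C1 + sqrt(3)*x^4/4 + x^3 + sqrt(2)*x^2/2 - 2*x


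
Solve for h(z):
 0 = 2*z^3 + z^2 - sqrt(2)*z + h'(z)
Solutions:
 h(z) = C1 - z^4/2 - z^3/3 + sqrt(2)*z^2/2


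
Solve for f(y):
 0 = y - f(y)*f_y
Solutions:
 f(y) = -sqrt(C1 + y^2)
 f(y) = sqrt(C1 + y^2)


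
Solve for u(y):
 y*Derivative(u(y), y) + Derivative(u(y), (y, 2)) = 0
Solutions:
 u(y) = C1 + C2*erf(sqrt(2)*y/2)


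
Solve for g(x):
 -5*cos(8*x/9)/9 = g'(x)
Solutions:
 g(x) = C1 - 5*sin(8*x/9)/8


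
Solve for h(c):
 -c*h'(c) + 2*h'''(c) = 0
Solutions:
 h(c) = C1 + Integral(C2*airyai(2^(2/3)*c/2) + C3*airybi(2^(2/3)*c/2), c)


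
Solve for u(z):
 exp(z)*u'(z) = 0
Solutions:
 u(z) = C1


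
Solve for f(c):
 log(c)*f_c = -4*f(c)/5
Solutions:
 f(c) = C1*exp(-4*li(c)/5)


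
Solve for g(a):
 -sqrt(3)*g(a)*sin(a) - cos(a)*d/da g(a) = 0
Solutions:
 g(a) = C1*cos(a)^(sqrt(3))


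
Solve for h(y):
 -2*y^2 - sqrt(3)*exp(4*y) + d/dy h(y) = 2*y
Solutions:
 h(y) = C1 + 2*y^3/3 + y^2 + sqrt(3)*exp(4*y)/4


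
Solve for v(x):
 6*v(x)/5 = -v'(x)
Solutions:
 v(x) = C1*exp(-6*x/5)


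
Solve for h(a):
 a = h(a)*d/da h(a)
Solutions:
 h(a) = -sqrt(C1 + a^2)
 h(a) = sqrt(C1 + a^2)


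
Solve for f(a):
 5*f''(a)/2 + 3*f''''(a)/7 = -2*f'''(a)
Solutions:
 f(a) = C1 + C2*a + (C3*sin(sqrt(14)*a/6) + C4*cos(sqrt(14)*a/6))*exp(-7*a/3)


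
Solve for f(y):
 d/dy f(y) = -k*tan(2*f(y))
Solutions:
 f(y) = -asin(C1*exp(-2*k*y))/2 + pi/2
 f(y) = asin(C1*exp(-2*k*y))/2


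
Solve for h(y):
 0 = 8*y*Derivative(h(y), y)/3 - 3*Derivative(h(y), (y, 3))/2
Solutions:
 h(y) = C1 + Integral(C2*airyai(2*6^(1/3)*y/3) + C3*airybi(2*6^(1/3)*y/3), y)


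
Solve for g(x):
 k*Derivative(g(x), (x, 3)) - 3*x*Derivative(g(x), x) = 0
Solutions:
 g(x) = C1 + Integral(C2*airyai(3^(1/3)*x*(1/k)^(1/3)) + C3*airybi(3^(1/3)*x*(1/k)^(1/3)), x)


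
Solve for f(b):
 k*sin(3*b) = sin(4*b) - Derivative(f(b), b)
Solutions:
 f(b) = C1 + k*cos(3*b)/3 - cos(4*b)/4


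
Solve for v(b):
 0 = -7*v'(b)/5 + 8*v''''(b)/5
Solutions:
 v(b) = C1 + C4*exp(7^(1/3)*b/2) + (C2*sin(sqrt(3)*7^(1/3)*b/4) + C3*cos(sqrt(3)*7^(1/3)*b/4))*exp(-7^(1/3)*b/4)


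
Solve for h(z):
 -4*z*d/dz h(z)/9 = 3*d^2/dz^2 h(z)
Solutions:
 h(z) = C1 + C2*erf(sqrt(6)*z/9)


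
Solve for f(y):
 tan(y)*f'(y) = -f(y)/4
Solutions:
 f(y) = C1/sin(y)^(1/4)


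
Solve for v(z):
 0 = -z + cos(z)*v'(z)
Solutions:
 v(z) = C1 + Integral(z/cos(z), z)


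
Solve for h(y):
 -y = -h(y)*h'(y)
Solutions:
 h(y) = -sqrt(C1 + y^2)
 h(y) = sqrt(C1 + y^2)


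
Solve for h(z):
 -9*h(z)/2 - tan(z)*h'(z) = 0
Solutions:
 h(z) = C1/sin(z)^(9/2)


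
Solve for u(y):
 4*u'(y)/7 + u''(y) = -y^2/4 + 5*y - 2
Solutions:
 u(y) = C1 + C2*exp(-4*y/7) - 7*y^3/48 + 329*y^2/64 - 2751*y/128


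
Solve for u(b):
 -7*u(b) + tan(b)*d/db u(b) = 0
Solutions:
 u(b) = C1*sin(b)^7


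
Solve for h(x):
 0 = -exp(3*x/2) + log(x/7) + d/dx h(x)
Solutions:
 h(x) = C1 - x*log(x) + x*(1 + log(7)) + 2*exp(3*x/2)/3


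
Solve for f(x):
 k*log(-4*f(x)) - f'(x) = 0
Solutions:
 Integral(1/(log(-_y) + 2*log(2)), (_y, f(x))) = C1 + k*x


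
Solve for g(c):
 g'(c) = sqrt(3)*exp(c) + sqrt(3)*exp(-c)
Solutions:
 g(c) = C1 + 2*sqrt(3)*sinh(c)


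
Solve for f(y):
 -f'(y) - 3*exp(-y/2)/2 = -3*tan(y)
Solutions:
 f(y) = C1 + 3*log(tan(y)^2 + 1)/2 + 3*exp(-y/2)


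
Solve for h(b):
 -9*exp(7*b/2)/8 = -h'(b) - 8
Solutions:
 h(b) = C1 - 8*b + 9*exp(7*b/2)/28


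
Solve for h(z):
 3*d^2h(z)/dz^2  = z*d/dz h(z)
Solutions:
 h(z) = C1 + C2*erfi(sqrt(6)*z/6)


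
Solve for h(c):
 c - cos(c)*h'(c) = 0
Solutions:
 h(c) = C1 + Integral(c/cos(c), c)


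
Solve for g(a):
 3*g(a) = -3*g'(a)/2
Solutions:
 g(a) = C1*exp(-2*a)


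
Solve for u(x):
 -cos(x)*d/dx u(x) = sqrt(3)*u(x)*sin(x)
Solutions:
 u(x) = C1*cos(x)^(sqrt(3))


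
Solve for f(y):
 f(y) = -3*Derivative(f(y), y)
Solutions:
 f(y) = C1*exp(-y/3)


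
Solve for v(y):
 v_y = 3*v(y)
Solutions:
 v(y) = C1*exp(3*y)


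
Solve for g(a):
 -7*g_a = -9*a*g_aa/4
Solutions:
 g(a) = C1 + C2*a^(37/9)


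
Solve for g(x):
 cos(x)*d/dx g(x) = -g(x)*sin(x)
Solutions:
 g(x) = C1*cos(x)


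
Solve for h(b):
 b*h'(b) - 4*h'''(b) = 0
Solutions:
 h(b) = C1 + Integral(C2*airyai(2^(1/3)*b/2) + C3*airybi(2^(1/3)*b/2), b)


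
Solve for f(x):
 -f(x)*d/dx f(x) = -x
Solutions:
 f(x) = -sqrt(C1 + x^2)
 f(x) = sqrt(C1 + x^2)


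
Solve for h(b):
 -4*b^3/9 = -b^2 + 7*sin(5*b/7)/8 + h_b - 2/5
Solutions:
 h(b) = C1 - b^4/9 + b^3/3 + 2*b/5 + 49*cos(5*b/7)/40


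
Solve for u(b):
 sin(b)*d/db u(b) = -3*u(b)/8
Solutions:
 u(b) = C1*(cos(b) + 1)^(3/16)/(cos(b) - 1)^(3/16)


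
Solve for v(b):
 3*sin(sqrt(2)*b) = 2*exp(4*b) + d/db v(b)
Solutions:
 v(b) = C1 - exp(4*b)/2 - 3*sqrt(2)*cos(sqrt(2)*b)/2


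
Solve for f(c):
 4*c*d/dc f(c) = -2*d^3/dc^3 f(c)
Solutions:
 f(c) = C1 + Integral(C2*airyai(-2^(1/3)*c) + C3*airybi(-2^(1/3)*c), c)


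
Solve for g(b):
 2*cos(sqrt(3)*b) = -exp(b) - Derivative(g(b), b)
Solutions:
 g(b) = C1 - exp(b) - 2*sqrt(3)*sin(sqrt(3)*b)/3


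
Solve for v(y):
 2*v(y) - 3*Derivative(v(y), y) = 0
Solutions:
 v(y) = C1*exp(2*y/3)


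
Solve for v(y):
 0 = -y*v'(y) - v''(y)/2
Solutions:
 v(y) = C1 + C2*erf(y)


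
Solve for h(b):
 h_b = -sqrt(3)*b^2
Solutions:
 h(b) = C1 - sqrt(3)*b^3/3


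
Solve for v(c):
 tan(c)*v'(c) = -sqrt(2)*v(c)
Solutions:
 v(c) = C1/sin(c)^(sqrt(2))


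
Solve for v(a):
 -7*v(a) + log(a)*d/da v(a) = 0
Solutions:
 v(a) = C1*exp(7*li(a))


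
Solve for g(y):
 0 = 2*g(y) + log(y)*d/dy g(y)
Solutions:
 g(y) = C1*exp(-2*li(y))


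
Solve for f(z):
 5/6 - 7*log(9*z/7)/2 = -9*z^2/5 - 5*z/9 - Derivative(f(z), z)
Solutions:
 f(z) = C1 - 3*z^3/5 - 5*z^2/18 + 7*z*log(z)/2 - 7*z*log(7)/2 - 13*z/3 + 7*z*log(3)


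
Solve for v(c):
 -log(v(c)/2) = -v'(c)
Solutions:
 Integral(1/(-log(_y) + log(2)), (_y, v(c))) = C1 - c


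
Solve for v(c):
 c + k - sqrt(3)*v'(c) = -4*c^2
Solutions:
 v(c) = C1 + 4*sqrt(3)*c^3/9 + sqrt(3)*c^2/6 + sqrt(3)*c*k/3


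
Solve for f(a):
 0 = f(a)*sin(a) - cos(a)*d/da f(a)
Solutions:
 f(a) = C1/cos(a)


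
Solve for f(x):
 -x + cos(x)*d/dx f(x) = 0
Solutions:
 f(x) = C1 + Integral(x/cos(x), x)


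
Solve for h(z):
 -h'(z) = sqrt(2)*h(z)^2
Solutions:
 h(z) = 1/(C1 + sqrt(2)*z)


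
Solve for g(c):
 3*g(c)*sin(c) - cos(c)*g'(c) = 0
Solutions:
 g(c) = C1/cos(c)^3


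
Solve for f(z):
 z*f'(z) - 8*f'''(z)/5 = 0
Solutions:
 f(z) = C1 + Integral(C2*airyai(5^(1/3)*z/2) + C3*airybi(5^(1/3)*z/2), z)


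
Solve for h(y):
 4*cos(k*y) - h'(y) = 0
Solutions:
 h(y) = C1 + 4*sin(k*y)/k


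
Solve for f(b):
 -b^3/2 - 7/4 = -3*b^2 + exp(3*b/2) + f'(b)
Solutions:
 f(b) = C1 - b^4/8 + b^3 - 7*b/4 - 2*exp(3*b/2)/3


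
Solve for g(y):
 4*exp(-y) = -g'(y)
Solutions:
 g(y) = C1 + 4*exp(-y)


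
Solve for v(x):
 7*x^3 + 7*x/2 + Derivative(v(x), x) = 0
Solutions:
 v(x) = C1 - 7*x^4/4 - 7*x^2/4


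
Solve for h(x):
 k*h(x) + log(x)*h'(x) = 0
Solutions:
 h(x) = C1*exp(-k*li(x))


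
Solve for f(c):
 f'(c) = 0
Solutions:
 f(c) = C1


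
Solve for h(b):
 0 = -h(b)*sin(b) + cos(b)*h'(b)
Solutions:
 h(b) = C1/cos(b)


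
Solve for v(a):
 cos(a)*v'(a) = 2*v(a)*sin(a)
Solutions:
 v(a) = C1/cos(a)^2


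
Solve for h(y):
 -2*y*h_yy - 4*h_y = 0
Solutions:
 h(y) = C1 + C2/y


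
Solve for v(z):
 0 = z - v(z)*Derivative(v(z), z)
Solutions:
 v(z) = -sqrt(C1 + z^2)
 v(z) = sqrt(C1 + z^2)


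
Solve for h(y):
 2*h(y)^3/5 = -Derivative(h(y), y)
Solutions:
 h(y) = -sqrt(10)*sqrt(-1/(C1 - 2*y))/2
 h(y) = sqrt(10)*sqrt(-1/(C1 - 2*y))/2


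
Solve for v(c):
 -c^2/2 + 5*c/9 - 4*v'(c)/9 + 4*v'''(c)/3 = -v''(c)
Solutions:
 v(c) = C1 + C2*exp(c*(-9 + sqrt(273))/24) + C3*exp(-c*(9 + sqrt(273))/24) - 3*c^3/8 - 61*c^2/32 - 981*c/64


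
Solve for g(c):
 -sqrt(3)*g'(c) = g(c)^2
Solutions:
 g(c) = 3/(C1 + sqrt(3)*c)


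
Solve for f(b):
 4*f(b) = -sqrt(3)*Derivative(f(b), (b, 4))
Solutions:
 f(b) = (C1*sin(3^(7/8)*b/3) + C2*cos(3^(7/8)*b/3))*exp(-3^(7/8)*b/3) + (C3*sin(3^(7/8)*b/3) + C4*cos(3^(7/8)*b/3))*exp(3^(7/8)*b/3)


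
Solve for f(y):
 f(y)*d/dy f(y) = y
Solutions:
 f(y) = -sqrt(C1 + y^2)
 f(y) = sqrt(C1 + y^2)


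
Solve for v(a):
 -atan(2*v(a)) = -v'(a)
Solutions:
 Integral(1/atan(2*_y), (_y, v(a))) = C1 + a


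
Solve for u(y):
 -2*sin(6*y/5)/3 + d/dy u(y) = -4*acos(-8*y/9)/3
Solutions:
 u(y) = C1 - 4*y*acos(-8*y/9)/3 - sqrt(81 - 64*y^2)/6 - 5*cos(6*y/5)/9


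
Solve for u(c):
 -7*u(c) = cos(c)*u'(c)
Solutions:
 u(c) = C1*sqrt(sin(c) - 1)*(sin(c)^3 - 3*sin(c)^2 + 3*sin(c) - 1)/(sqrt(sin(c) + 1)*(sin(c)^3 + 3*sin(c)^2 + 3*sin(c) + 1))


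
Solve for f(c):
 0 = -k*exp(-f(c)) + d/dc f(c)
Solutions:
 f(c) = log(C1 + c*k)


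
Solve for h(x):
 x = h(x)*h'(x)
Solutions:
 h(x) = -sqrt(C1 + x^2)
 h(x) = sqrt(C1 + x^2)


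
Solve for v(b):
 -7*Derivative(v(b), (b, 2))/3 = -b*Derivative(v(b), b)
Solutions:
 v(b) = C1 + C2*erfi(sqrt(42)*b/14)


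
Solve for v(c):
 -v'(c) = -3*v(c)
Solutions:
 v(c) = C1*exp(3*c)


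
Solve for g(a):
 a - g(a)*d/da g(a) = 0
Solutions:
 g(a) = -sqrt(C1 + a^2)
 g(a) = sqrt(C1 + a^2)


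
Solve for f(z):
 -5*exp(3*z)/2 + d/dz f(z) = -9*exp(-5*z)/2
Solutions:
 f(z) = C1 + 5*exp(3*z)/6 + 9*exp(-5*z)/10


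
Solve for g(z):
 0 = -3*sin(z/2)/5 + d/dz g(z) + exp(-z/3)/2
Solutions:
 g(z) = C1 - 6*cos(z/2)/5 + 3*exp(-z/3)/2


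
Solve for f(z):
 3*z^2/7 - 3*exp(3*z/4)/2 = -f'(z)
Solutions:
 f(z) = C1 - z^3/7 + 2*exp(3*z/4)


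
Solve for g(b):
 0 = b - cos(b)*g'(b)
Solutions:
 g(b) = C1 + Integral(b/cos(b), b)


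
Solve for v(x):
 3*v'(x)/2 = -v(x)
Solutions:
 v(x) = C1*exp(-2*x/3)


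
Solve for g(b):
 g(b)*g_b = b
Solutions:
 g(b) = -sqrt(C1 + b^2)
 g(b) = sqrt(C1 + b^2)


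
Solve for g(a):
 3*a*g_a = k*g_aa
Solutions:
 g(a) = C1 + C2*erf(sqrt(6)*a*sqrt(-1/k)/2)/sqrt(-1/k)


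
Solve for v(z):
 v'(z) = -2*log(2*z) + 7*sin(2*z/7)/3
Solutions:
 v(z) = C1 - 2*z*log(z) - 2*z*log(2) + 2*z - 49*cos(2*z/7)/6


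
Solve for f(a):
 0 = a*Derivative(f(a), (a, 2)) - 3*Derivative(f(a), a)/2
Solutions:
 f(a) = C1 + C2*a^(5/2)


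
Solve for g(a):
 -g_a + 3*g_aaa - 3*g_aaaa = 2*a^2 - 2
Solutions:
 g(a) = C1 + C2*exp(a*(2*2^(1/3)/(3*sqrt(5) + 7)^(1/3) + 2^(2/3)*(3*sqrt(5) + 7)^(1/3) + 4)/12)*sin(2^(1/3)*sqrt(3)*a*(-2^(1/3)*(3*sqrt(5) + 7)^(1/3) + 2/(3*sqrt(5) + 7)^(1/3))/12) + C3*exp(a*(2*2^(1/3)/(3*sqrt(5) + 7)^(1/3) + 2^(2/3)*(3*sqrt(5) + 7)^(1/3) + 4)/12)*cos(2^(1/3)*sqrt(3)*a*(-2^(1/3)*(3*sqrt(5) + 7)^(1/3) + 2/(3*sqrt(5) + 7)^(1/3))/12) + C4*exp(a*(-2^(2/3)*(3*sqrt(5) + 7)^(1/3) - 2*2^(1/3)/(3*sqrt(5) + 7)^(1/3) + 2)/6) - 2*a^3/3 - 10*a


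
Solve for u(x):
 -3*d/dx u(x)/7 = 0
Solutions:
 u(x) = C1


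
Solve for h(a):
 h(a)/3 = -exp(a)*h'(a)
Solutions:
 h(a) = C1*exp(exp(-a)/3)


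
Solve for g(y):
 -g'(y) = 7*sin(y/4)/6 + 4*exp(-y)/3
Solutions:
 g(y) = C1 + 14*cos(y/4)/3 + 4*exp(-y)/3


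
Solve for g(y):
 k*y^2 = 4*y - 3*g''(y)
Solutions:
 g(y) = C1 + C2*y - k*y^4/36 + 2*y^3/9


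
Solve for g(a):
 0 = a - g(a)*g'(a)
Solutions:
 g(a) = -sqrt(C1 + a^2)
 g(a) = sqrt(C1 + a^2)


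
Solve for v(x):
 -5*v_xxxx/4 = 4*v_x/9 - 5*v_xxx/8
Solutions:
 v(x) = C1 + C2*exp(x*(5*5^(1/3)/(8*sqrt(546) + 187)^(1/3) + 10 + 5^(2/3)*(8*sqrt(546) + 187)^(1/3))/60)*sin(sqrt(3)*5^(1/3)*x*(-5^(1/3)*(8*sqrt(546) + 187)^(1/3) + 5/(8*sqrt(546) + 187)^(1/3))/60) + C3*exp(x*(5*5^(1/3)/(8*sqrt(546) + 187)^(1/3) + 10 + 5^(2/3)*(8*sqrt(546) + 187)^(1/3))/60)*cos(sqrt(3)*5^(1/3)*x*(-5^(1/3)*(8*sqrt(546) + 187)^(1/3) + 5/(8*sqrt(546) + 187)^(1/3))/60) + C4*exp(x*(-5^(2/3)*(8*sqrt(546) + 187)^(1/3) - 5*5^(1/3)/(8*sqrt(546) + 187)^(1/3) + 5)/30)


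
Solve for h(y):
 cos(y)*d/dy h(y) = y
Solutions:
 h(y) = C1 + Integral(y/cos(y), y)


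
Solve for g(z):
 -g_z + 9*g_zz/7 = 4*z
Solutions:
 g(z) = C1 + C2*exp(7*z/9) - 2*z^2 - 36*z/7


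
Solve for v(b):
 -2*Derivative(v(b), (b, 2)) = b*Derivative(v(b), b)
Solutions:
 v(b) = C1 + C2*erf(b/2)


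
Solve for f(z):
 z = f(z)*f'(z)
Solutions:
 f(z) = -sqrt(C1 + z^2)
 f(z) = sqrt(C1 + z^2)


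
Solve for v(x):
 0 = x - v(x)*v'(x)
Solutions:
 v(x) = -sqrt(C1 + x^2)
 v(x) = sqrt(C1 + x^2)


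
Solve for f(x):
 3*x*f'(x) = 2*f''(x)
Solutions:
 f(x) = C1 + C2*erfi(sqrt(3)*x/2)


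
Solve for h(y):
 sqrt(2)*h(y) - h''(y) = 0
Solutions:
 h(y) = C1*exp(-2^(1/4)*y) + C2*exp(2^(1/4)*y)


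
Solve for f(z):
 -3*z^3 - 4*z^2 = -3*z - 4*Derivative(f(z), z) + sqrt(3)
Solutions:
 f(z) = C1 + 3*z^4/16 + z^3/3 - 3*z^2/8 + sqrt(3)*z/4


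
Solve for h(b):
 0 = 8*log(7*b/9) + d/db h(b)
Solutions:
 h(b) = C1 - 8*b*log(b) + b*log(43046721/5764801) + 8*b


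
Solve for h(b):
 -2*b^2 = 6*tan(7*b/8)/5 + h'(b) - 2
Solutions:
 h(b) = C1 - 2*b^3/3 + 2*b + 48*log(cos(7*b/8))/35


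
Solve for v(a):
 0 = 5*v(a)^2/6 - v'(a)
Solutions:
 v(a) = -6/(C1 + 5*a)


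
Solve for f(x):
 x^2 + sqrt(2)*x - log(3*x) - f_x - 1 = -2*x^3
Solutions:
 f(x) = C1 + x^4/2 + x^3/3 + sqrt(2)*x^2/2 - x*log(x) - x*log(3)


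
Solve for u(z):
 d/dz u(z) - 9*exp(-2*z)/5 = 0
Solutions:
 u(z) = C1 - 9*exp(-2*z)/10


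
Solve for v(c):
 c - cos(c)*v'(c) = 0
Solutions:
 v(c) = C1 + Integral(c/cos(c), c)


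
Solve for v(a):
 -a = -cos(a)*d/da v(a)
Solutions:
 v(a) = C1 + Integral(a/cos(a), a)


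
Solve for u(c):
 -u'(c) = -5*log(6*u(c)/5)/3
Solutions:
 3*Integral(1/(-log(_y) - log(6) + log(5)), (_y, u(c)))/5 = C1 - c


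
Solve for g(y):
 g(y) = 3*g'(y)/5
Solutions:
 g(y) = C1*exp(5*y/3)


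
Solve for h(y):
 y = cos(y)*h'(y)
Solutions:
 h(y) = C1 + Integral(y/cos(y), y)


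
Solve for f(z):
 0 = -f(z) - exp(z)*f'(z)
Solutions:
 f(z) = C1*exp(exp(-z))


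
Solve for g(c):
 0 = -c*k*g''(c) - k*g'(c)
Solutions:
 g(c) = C1 + C2*log(c)


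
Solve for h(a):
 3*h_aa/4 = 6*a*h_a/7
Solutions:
 h(a) = C1 + C2*erfi(2*sqrt(7)*a/7)


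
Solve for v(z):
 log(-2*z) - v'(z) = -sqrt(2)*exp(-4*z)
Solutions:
 v(z) = C1 + z*log(-z) + z*(-1 + log(2)) - sqrt(2)*exp(-4*z)/4


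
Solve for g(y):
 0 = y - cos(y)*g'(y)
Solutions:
 g(y) = C1 + Integral(y/cos(y), y)


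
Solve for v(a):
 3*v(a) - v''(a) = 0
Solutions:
 v(a) = C1*exp(-sqrt(3)*a) + C2*exp(sqrt(3)*a)


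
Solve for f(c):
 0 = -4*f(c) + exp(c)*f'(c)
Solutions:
 f(c) = C1*exp(-4*exp(-c))


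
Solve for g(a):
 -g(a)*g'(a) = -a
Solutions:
 g(a) = -sqrt(C1 + a^2)
 g(a) = sqrt(C1 + a^2)


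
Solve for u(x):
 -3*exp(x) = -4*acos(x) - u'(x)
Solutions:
 u(x) = C1 - 4*x*acos(x) + 4*sqrt(1 - x^2) + 3*exp(x)


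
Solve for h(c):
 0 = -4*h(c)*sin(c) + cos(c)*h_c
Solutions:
 h(c) = C1/cos(c)^4


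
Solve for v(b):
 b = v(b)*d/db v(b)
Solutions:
 v(b) = -sqrt(C1 + b^2)
 v(b) = sqrt(C1 + b^2)


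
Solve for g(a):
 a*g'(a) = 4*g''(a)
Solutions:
 g(a) = C1 + C2*erfi(sqrt(2)*a/4)


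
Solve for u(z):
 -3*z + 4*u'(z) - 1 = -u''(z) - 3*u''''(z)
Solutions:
 u(z) = C1 + C4*exp(-z) + 3*z^2/8 + z/16 + (C2*sin(sqrt(39)*z/6) + C3*cos(sqrt(39)*z/6))*exp(z/2)


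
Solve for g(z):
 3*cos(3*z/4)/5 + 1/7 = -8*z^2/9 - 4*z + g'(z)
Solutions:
 g(z) = C1 + 8*z^3/27 + 2*z^2 + z/7 + 4*sin(3*z/4)/5


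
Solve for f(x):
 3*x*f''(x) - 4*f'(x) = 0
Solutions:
 f(x) = C1 + C2*x^(7/3)


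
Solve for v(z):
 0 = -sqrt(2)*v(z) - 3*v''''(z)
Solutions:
 v(z) = (C1*sin(2^(5/8)*3^(3/4)*z/6) + C2*cos(2^(5/8)*3^(3/4)*z/6))*exp(-2^(5/8)*3^(3/4)*z/6) + (C3*sin(2^(5/8)*3^(3/4)*z/6) + C4*cos(2^(5/8)*3^(3/4)*z/6))*exp(2^(5/8)*3^(3/4)*z/6)


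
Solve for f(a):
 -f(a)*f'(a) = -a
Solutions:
 f(a) = -sqrt(C1 + a^2)
 f(a) = sqrt(C1 + a^2)


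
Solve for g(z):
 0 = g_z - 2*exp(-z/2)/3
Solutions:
 g(z) = C1 - 4*exp(-z/2)/3


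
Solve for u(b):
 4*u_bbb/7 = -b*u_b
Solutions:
 u(b) = C1 + Integral(C2*airyai(-14^(1/3)*b/2) + C3*airybi(-14^(1/3)*b/2), b)


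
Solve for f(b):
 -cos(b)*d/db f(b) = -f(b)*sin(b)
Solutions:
 f(b) = C1/cos(b)


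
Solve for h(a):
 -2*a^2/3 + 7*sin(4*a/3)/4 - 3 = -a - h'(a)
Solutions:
 h(a) = C1 + 2*a^3/9 - a^2/2 + 3*a + 21*cos(4*a/3)/16


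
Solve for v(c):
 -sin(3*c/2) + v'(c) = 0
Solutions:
 v(c) = C1 - 2*cos(3*c/2)/3


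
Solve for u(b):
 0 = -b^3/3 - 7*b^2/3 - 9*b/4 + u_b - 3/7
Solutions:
 u(b) = C1 + b^4/12 + 7*b^3/9 + 9*b^2/8 + 3*b/7


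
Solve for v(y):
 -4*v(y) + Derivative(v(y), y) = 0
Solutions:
 v(y) = C1*exp(4*y)


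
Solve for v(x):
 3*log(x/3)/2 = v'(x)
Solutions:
 v(x) = C1 + 3*x*log(x)/2 - 3*x*log(3)/2 - 3*x/2


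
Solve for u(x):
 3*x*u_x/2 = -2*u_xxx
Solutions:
 u(x) = C1 + Integral(C2*airyai(-6^(1/3)*x/2) + C3*airybi(-6^(1/3)*x/2), x)


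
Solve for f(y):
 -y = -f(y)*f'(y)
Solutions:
 f(y) = -sqrt(C1 + y^2)
 f(y) = sqrt(C1 + y^2)


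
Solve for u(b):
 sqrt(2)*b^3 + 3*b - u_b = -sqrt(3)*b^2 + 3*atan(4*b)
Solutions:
 u(b) = C1 + sqrt(2)*b^4/4 + sqrt(3)*b^3/3 + 3*b^2/2 - 3*b*atan(4*b) + 3*log(16*b^2 + 1)/8


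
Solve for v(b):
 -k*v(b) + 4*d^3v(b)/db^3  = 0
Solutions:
 v(b) = C1*exp(2^(1/3)*b*k^(1/3)/2) + C2*exp(2^(1/3)*b*k^(1/3)*(-1 + sqrt(3)*I)/4) + C3*exp(-2^(1/3)*b*k^(1/3)*(1 + sqrt(3)*I)/4)


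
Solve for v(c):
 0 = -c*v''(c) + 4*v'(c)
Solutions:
 v(c) = C1 + C2*c^5


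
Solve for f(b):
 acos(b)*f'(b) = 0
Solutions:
 f(b) = C1


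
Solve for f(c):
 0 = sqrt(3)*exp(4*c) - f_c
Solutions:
 f(c) = C1 + sqrt(3)*exp(4*c)/4
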